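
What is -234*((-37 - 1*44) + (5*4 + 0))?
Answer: 14274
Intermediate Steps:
-234*((-37 - 1*44) + (5*4 + 0)) = -234*((-37 - 44) + (20 + 0)) = -234*(-81 + 20) = -234*(-61) = 14274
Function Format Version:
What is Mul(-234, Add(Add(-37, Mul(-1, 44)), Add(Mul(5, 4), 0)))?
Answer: 14274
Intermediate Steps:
Mul(-234, Add(Add(-37, Mul(-1, 44)), Add(Mul(5, 4), 0))) = Mul(-234, Add(Add(-37, -44), Add(20, 0))) = Mul(-234, Add(-81, 20)) = Mul(-234, -61) = 14274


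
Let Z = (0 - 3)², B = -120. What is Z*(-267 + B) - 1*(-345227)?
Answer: 341744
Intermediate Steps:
Z = 9 (Z = (-3)² = 9)
Z*(-267 + B) - 1*(-345227) = 9*(-267 - 120) - 1*(-345227) = 9*(-387) + 345227 = -3483 + 345227 = 341744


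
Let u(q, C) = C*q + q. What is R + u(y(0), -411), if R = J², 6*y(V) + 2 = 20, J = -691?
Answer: 476251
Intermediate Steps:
y(V) = 3 (y(V) = -⅓ + (⅙)*20 = -⅓ + 10/3 = 3)
u(q, C) = q + C*q
R = 477481 (R = (-691)² = 477481)
R + u(y(0), -411) = 477481 + 3*(1 - 411) = 477481 + 3*(-410) = 477481 - 1230 = 476251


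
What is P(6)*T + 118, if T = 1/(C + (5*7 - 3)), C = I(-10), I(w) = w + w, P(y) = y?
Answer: 237/2 ≈ 118.50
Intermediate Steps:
I(w) = 2*w
C = -20 (C = 2*(-10) = -20)
T = 1/12 (T = 1/(-20 + (5*7 - 3)) = 1/(-20 + (35 - 3)) = 1/(-20 + 32) = 1/12 ≈ 0.083333)
P(6)*T + 118 = 6*(1/12) + 118 = ½ + 118 = 237/2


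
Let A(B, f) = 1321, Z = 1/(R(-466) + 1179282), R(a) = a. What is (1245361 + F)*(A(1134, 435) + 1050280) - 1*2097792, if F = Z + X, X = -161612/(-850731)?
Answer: 1313360354694857202758747/1002855314496 ≈ 1.3096e+12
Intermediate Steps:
X = 161612/850731 (X = -161612*(-1/850731) = 161612/850731 ≈ 0.18997)
Z = 1/1178816 (Z = 1/(-466 + 1179282) = 1/1178816 ≈ 8.4831e-7)
F = 190511662123/1002855314496 (F = 1/1178816 + 161612/850731 = 190511662123/1002855314496 ≈ 0.18997)
(1245361 + F)*(A(1134, 435) + 1050280) - 1*2097792 = (1245361 + 190511662123/1002855314496)*(1321 + 1050280) - 1*2097792 = (1248917087827715179/1002855314496)*1051601 - 2097792 = 1313362458476713109951579/1002855314496 - 2097792 = 1313360354694857202758747/1002855314496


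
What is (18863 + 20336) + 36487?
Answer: 75686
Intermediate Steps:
(18863 + 20336) + 36487 = 39199 + 36487 = 75686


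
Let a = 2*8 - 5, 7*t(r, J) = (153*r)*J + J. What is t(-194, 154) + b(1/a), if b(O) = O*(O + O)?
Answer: -79010820/121 ≈ -6.5298e+5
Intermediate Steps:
t(r, J) = J/7 + 153*J*r/7 (t(r, J) = ((153*r)*J + J)/7 = (153*J*r + J)/7 = (J + 153*J*r)/7 = J/7 + 153*J*r/7)
a = 11 (a = 16 - 5 = 11)
b(O) = 2*O² (b(O) = O*(2*O) = 2*O²)
t(-194, 154) + b(1/a) = (⅐)*154*(1 + 153*(-194)) + 2*(1/11)² = (⅐)*154*(1 - 29682) + 2*(1/11)² = (⅐)*154*(-29681) + 2*(1/121) = -652982 + 2/121 = -79010820/121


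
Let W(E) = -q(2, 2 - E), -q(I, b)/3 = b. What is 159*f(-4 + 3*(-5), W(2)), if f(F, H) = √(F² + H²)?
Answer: 3021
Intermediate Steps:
q(I, b) = -3*b
W(E) = 6 - 3*E (W(E) = -(-3)*(2 - E) = -(-6 + 3*E) = 6 - 3*E)
159*f(-4 + 3*(-5), W(2)) = 159*√((-4 + 3*(-5))² + (6 - 3*2)²) = 159*√((-4 - 15)² + (6 - 6)²) = 159*√((-19)² + 0²) = 159*√(361 + 0) = 159*√361 = 159*19 = 3021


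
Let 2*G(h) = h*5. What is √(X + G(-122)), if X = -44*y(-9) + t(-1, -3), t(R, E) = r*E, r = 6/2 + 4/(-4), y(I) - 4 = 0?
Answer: I*√487 ≈ 22.068*I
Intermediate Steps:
y(I) = 4 (y(I) = 4 + 0 = 4)
r = 2 (r = 6*(½) + 4*(-¼) = 3 - 1 = 2)
G(h) = 5*h/2 (G(h) = (h*5)/2 = (5*h)/2 = 5*h/2)
t(R, E) = 2*E
X = -182 (X = -44*4 + 2*(-3) = -176 - 6 = -182)
√(X + G(-122)) = √(-182 + (5/2)*(-122)) = √(-182 - 305) = √(-487) = I*√487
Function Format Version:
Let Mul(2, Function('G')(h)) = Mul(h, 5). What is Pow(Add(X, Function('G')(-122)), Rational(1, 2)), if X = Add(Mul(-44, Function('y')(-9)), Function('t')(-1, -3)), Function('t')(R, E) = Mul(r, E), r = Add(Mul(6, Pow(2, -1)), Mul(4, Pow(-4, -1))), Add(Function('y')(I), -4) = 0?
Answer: Mul(I, Pow(487, Rational(1, 2))) ≈ Mul(22.068, I)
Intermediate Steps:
Function('y')(I) = 4 (Function('y')(I) = Add(4, 0) = 4)
r = 2 (r = Add(Mul(6, Rational(1, 2)), Mul(4, Rational(-1, 4))) = Add(3, -1) = 2)
Function('G')(h) = Mul(Rational(5, 2), h) (Function('G')(h) = Mul(Rational(1, 2), Mul(h, 5)) = Mul(Rational(1, 2), Mul(5, h)) = Mul(Rational(5, 2), h))
Function('t')(R, E) = Mul(2, E)
X = -182 (X = Add(Mul(-44, 4), Mul(2, -3)) = Add(-176, -6) = -182)
Pow(Add(X, Function('G')(-122)), Rational(1, 2)) = Pow(Add(-182, Mul(Rational(5, 2), -122)), Rational(1, 2)) = Pow(Add(-182, -305), Rational(1, 2)) = Pow(-487, Rational(1, 2)) = Mul(I, Pow(487, Rational(1, 2)))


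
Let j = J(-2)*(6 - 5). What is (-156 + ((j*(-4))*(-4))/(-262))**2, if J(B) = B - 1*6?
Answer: 415018384/17161 ≈ 24184.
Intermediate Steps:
J(B) = -6 + B (J(B) = B - 6 = -6 + B)
j = -8 (j = (-6 - 2)*(6 - 5) = -8*1 = -8)
(-156 + ((j*(-4))*(-4))/(-262))**2 = (-156 + (-8*(-4)*(-4))/(-262))**2 = (-156 + (32*(-4))*(-1/262))**2 = (-156 - 128*(-1/262))**2 = (-156 + 64/131)**2 = (-20372/131)**2 = 415018384/17161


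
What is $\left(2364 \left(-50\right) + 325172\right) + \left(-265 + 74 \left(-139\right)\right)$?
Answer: $196421$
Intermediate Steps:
$\left(2364 \left(-50\right) + 325172\right) + \left(-265 + 74 \left(-139\right)\right) = \left(-118200 + 325172\right) - 10551 = 206972 - 10551 = 196421$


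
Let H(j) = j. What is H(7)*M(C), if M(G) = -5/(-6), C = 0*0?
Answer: 35/6 ≈ 5.8333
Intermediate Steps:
C = 0
M(G) = 5/6 (M(G) = -5*(-1/6) = 5/6)
H(7)*M(C) = 7*(5/6) = 35/6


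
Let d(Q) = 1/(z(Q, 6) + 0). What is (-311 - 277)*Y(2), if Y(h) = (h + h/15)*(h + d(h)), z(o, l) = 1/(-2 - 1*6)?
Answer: 37632/5 ≈ 7526.4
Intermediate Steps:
z(o, l) = -⅛ (z(o, l) = 1/(-2 - 6) = 1/(-8) = -⅛)
d(Q) = -8 (d(Q) = 1/(-⅛ + 0) = 1/(-⅛) = -8)
Y(h) = 16*h*(-8 + h)/15 (Y(h) = (h + h/15)*(h - 8) = (h + h*(1/15))*(-8 + h) = (h + h/15)*(-8 + h) = (16*h/15)*(-8 + h) = 16*h*(-8 + h)/15)
(-311 - 277)*Y(2) = (-311 - 277)*((16/15)*2*(-8 + 2)) = -3136*2*(-6)/5 = -588*(-64/5) = 37632/5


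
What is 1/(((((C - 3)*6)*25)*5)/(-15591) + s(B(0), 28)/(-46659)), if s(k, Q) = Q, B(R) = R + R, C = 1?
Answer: 242486823/23183984 ≈ 10.459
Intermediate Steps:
B(R) = 2*R
1/(((((C - 3)*6)*25)*5)/(-15591) + s(B(0), 28)/(-46659)) = 1/(((((1 - 3)*6)*25)*5)/(-15591) + 28/(-46659)) = 1/(((-2*6*25)*5)*(-1/15591) + 28*(-1/46659)) = 1/((-12*25*5)*(-1/15591) - 28/46659) = 1/(-300*5*(-1/15591) - 28/46659) = 1/(-1500*(-1/15591) - 28/46659) = 1/(500/5197 - 28/46659) = 1/(23183984/242486823) = 242486823/23183984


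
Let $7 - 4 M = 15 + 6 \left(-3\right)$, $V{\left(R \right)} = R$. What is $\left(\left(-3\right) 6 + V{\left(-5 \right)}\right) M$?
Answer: $- \frac{115}{2} \approx -57.5$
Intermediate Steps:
$M = \frac{5}{2}$ ($M = \frac{7}{4} - \frac{15 + 6 \left(-3\right)}{4} = \frac{7}{4} - \frac{15 - 18}{4} = \frac{7}{4} - - \frac{3}{4} = \frac{7}{4} + \frac{3}{4} = \frac{5}{2} \approx 2.5$)
$\left(\left(-3\right) 6 + V{\left(-5 \right)}\right) M = \left(\left(-3\right) 6 - 5\right) \frac{5}{2} = \left(-18 - 5\right) \frac{5}{2} = \left(-23\right) \frac{5}{2} = - \frac{115}{2}$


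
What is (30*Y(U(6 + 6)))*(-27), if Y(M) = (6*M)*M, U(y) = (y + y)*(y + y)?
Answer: -1612431360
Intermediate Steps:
U(y) = 4*y**2 (U(y) = (2*y)*(2*y) = 4*y**2)
Y(M) = 6*M**2
(30*Y(U(6 + 6)))*(-27) = (30*(6*(4*(6 + 6)**2)**2))*(-27) = (30*(6*(4*12**2)**2))*(-27) = (30*(6*(4*144)**2))*(-27) = (30*(6*576**2))*(-27) = (30*(6*331776))*(-27) = (30*1990656)*(-27) = 59719680*(-27) = -1612431360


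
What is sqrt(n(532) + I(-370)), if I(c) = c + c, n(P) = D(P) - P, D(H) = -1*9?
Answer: I*sqrt(1281) ≈ 35.791*I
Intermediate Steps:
D(H) = -9
n(P) = -9 - P
I(c) = 2*c
sqrt(n(532) + I(-370)) = sqrt((-9 - 1*532) + 2*(-370)) = sqrt((-9 - 532) - 740) = sqrt(-541 - 740) = sqrt(-1281) = I*sqrt(1281)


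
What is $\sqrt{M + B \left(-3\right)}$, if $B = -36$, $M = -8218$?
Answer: $i \sqrt{8110} \approx 90.056 i$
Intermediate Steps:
$\sqrt{M + B \left(-3\right)} = \sqrt{-8218 - -108} = \sqrt{-8218 + 108} = \sqrt{-8110} = i \sqrt{8110}$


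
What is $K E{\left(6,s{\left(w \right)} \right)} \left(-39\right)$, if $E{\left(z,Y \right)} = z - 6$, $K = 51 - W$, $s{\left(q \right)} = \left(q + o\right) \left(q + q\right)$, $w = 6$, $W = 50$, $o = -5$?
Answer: $0$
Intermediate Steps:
$s{\left(q \right)} = 2 q \left(-5 + q\right)$ ($s{\left(q \right)} = \left(q - 5\right) \left(q + q\right) = \left(-5 + q\right) 2 q = 2 q \left(-5 + q\right)$)
$K = 1$ ($K = 51 - 50 = 1$)
$E{\left(z,Y \right)} = -6 + z$
$K E{\left(6,s{\left(w \right)} \right)} \left(-39\right) = 1 \left(-6 + 6\right) \left(-39\right) = 1 \cdot 0 \left(-39\right) = 0 \left(-39\right) = 0$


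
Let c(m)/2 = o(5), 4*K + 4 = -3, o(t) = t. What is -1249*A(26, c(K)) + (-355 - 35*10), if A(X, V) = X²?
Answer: -845029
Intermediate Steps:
K = -7/4 (K = -1 + (¼)*(-3) = -1 - ¾ = -7/4 ≈ -1.7500)
c(m) = 10 (c(m) = 2*5 = 10)
-1249*A(26, c(K)) + (-355 - 35*10) = -1249*26² + (-355 - 35*10) = -1249*676 + (-355 - 1*350) = -844324 + (-355 - 350) = -844324 - 705 = -845029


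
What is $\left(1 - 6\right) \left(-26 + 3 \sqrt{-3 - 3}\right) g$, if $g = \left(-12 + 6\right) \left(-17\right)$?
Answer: $13260 - 1530 i \sqrt{6} \approx 13260.0 - 3747.7 i$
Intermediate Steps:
$g = 102$ ($g = \left(-6\right) \left(-17\right) = 102$)
$\left(1 - 6\right) \left(-26 + 3 \sqrt{-3 - 3}\right) g = \left(1 - 6\right) \left(-26 + 3 \sqrt{-3 - 3}\right) 102 = - 5 \left(-26 + 3 \sqrt{-6}\right) 102 = - 5 \left(-26 + 3 i \sqrt{6}\right) 102 = \left(130 - 15 i \sqrt{6}\right) 102 = 13260 - 1530 i \sqrt{6}$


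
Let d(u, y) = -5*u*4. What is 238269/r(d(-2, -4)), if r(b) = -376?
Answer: -238269/376 ≈ -633.69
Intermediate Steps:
d(u, y) = -20*u
238269/r(d(-2, -4)) = 238269/(-376) = 238269*(-1/376) = -238269/376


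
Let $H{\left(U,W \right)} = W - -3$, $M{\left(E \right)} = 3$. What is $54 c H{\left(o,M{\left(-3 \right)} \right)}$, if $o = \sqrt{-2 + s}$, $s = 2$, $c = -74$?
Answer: $-23976$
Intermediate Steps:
$o = 0$ ($o = \sqrt{-2 + 2} = \sqrt{0} = 0$)
$H{\left(U,W \right)} = 3 + W$ ($H{\left(U,W \right)} = W + 3 = 3 + W$)
$54 c H{\left(o,M{\left(-3 \right)} \right)} = 54 \left(-74\right) \left(3 + 3\right) = \left(-3996\right) 6 = -23976$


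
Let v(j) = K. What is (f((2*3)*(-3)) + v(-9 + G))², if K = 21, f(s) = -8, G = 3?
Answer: 169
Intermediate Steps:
v(j) = 21
(f((2*3)*(-3)) + v(-9 + G))² = (-8 + 21)² = 13² = 169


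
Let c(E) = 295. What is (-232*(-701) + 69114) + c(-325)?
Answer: 232041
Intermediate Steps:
(-232*(-701) + 69114) + c(-325) = (-232*(-701) + 69114) + 295 = (162632 + 69114) + 295 = 231746 + 295 = 232041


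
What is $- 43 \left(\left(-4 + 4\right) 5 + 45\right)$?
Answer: $-1935$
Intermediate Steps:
$- 43 \left(\left(-4 + 4\right) 5 + 45\right) = - 43 \left(0 \cdot 5 + 45\right) = - 43 \left(0 + 45\right) = \left(-43\right) 45 = -1935$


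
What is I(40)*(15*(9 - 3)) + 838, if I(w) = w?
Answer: 4438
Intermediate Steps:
I(40)*(15*(9 - 3)) + 838 = 40*(15*(9 - 3)) + 838 = 40*(15*6) + 838 = 40*90 + 838 = 3600 + 838 = 4438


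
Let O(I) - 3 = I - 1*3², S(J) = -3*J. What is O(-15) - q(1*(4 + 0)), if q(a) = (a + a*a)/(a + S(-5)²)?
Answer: -4829/229 ≈ -21.087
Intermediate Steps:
q(a) = (a + a²)/(225 + a) (q(a) = (a + a*a)/(a + (-3*(-5))²) = (a + a²)/(a + 15²) = (a + a²)/(a + 225) = (a + a²)/(225 + a))
O(I) = -6 + I (O(I) = 3 + (I - 1*3²) = 3 + (I - 1*9) = 3 + (I - 9) = 3 + (-9 + I) = -6 + I)
O(-15) - q(1*(4 + 0)) = (-6 - 15) - 1*(4 + 0)*(1 + 1*(4 + 0))/(225 + 1*(4 + 0)) = -21 - 1*4*(1 + 1*4)/(225 + 1*4) = -21 - 4*(1 + 4)/(225 + 4) = -21 - 4*5/229 = -21 - 1*20/229 = -21 - 20/229 = -4829/229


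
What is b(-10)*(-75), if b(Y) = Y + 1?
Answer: 675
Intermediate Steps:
b(Y) = 1 + Y
b(-10)*(-75) = (1 - 10)*(-75) = -9*(-75) = 675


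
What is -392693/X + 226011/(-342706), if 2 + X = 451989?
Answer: -236732281115/154898656822 ≈ -1.5283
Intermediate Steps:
X = 451987 (X = -2 + 451989 = 451987)
-392693/X + 226011/(-342706) = -392693/451987 + 226011/(-342706) = -392693*1/451987 + 226011*(-1/342706) = -392693/451987 - 226011/342706 = -236732281115/154898656822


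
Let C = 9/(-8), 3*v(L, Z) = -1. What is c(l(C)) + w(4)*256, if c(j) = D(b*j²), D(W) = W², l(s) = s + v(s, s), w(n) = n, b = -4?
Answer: 22734289/20736 ≈ 1096.4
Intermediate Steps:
v(L, Z) = -⅓ (v(L, Z) = (⅓)*(-1) = -⅓)
C = -9/8 (C = 9*(-⅛) = -9/8 ≈ -1.1250)
l(s) = -⅓ + s (l(s) = s - ⅓ = -⅓ + s)
c(j) = 16*j⁴ (c(j) = (-4*j²)² = 16*j⁴)
c(l(C)) + w(4)*256 = 16*(-⅓ - 9/8)⁴ + 4*256 = 16*(-35/24)⁴ + 1024 = 16*(1500625/331776) + 1024 = 1500625/20736 + 1024 = 22734289/20736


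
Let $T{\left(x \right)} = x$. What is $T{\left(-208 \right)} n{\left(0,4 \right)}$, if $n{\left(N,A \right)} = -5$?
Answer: $1040$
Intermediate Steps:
$T{\left(-208 \right)} n{\left(0,4 \right)} = \left(-208\right) \left(-5\right) = 1040$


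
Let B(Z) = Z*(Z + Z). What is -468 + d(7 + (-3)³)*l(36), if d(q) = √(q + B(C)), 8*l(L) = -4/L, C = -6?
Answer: -468 - √13/36 ≈ -468.10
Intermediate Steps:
B(Z) = 2*Z² (B(Z) = Z*(2*Z) = 2*Z²)
l(L) = -1/(2*L) (l(L) = (-4/L)/8 = -1/(2*L))
d(q) = √(72 + q) (d(q) = √(q + 2*(-6)²) = √(q + 2*36) = √(q + 72) = √(72 + q))
-468 + d(7 + (-3)³)*l(36) = -468 + √(72 + (7 + (-3)³))*(-½/36) = -468 + √(72 + (7 - 27))*(-½*1/36) = -468 + √(72 - 20)*(-1/72) = -468 + √52*(-1/72) = -468 + (2*√13)*(-1/72) = -468 - √13/36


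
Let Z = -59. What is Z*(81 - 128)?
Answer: 2773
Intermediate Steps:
Z*(81 - 128) = -59*(81 - 128) = -59*(-47) = 2773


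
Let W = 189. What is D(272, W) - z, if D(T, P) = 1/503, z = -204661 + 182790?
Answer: 11001114/503 ≈ 21871.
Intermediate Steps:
z = -21871
D(T, P) = 1/503
D(272, W) - z = 1/503 - 1*(-21871) = 1/503 + 21871 = 11001114/503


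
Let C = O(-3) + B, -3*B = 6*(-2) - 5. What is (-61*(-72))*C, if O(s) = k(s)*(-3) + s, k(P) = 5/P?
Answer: 33672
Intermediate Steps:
B = 17/3 (B = -(6*(-2) - 5)/3 = -(-12 - 5)/3 = -1/3*(-17) = 17/3 ≈ 5.6667)
O(s) = s - 15/s (O(s) = (5/s)*(-3) + s = -15/s + s = s - 15/s)
C = 23/3 (C = (-3 - 15/(-3)) + 17/3 = (-3 - 15*(-1/3)) + 17/3 = (-3 + 5) + 17/3 = 2 + 17/3 = 23/3 ≈ 7.6667)
(-61*(-72))*C = -61*(-72)*(23/3) = 4392*(23/3) = 33672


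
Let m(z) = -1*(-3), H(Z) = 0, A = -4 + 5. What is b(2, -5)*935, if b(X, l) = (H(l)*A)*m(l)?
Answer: 0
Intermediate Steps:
A = 1
m(z) = 3
b(X, l) = 0 (b(X, l) = (0*1)*3 = 0*3 = 0)
b(2, -5)*935 = 0*935 = 0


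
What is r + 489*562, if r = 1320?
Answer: 276138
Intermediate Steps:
r + 489*562 = 1320 + 489*562 = 1320 + 274818 = 276138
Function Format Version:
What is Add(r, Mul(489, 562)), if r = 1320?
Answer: 276138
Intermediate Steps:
Add(r, Mul(489, 562)) = Add(1320, Mul(489, 562)) = Add(1320, 274818) = 276138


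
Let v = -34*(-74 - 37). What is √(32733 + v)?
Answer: √36507 ≈ 191.07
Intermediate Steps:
v = 3774 (v = -34*(-111) = 3774)
√(32733 + v) = √(32733 + 3774) = √36507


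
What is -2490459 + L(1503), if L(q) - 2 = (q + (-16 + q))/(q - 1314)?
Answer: -470693383/189 ≈ -2.4904e+6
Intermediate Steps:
L(q) = 2 + (-16 + 2*q)/(-1314 + q) (L(q) = 2 + (q + (-16 + q))/(q - 1314) = 2 + (-16 + 2*q)/(-1314 + q))
-2490459 + L(1503) = -2490459 + 4*(-661 + 1503)/(-1314 + 1503) = -2490459 + 4*842/189 = -2490459 + 4*(1/189)*842 = -2490459 + 3368/189 = -470693383/189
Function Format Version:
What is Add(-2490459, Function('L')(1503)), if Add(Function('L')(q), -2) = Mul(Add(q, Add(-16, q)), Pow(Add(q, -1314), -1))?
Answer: Rational(-470693383, 189) ≈ -2.4904e+6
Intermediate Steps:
Function('L')(q) = Add(2, Mul(Pow(Add(-1314, q), -1), Add(-16, Mul(2, q)))) (Function('L')(q) = Add(2, Mul(Add(q, Add(-16, q)), Pow(Add(q, -1314), -1))) = Add(2, Mul(Add(-16, Mul(2, q)), Pow(Add(-1314, q), -1))) = Add(2, Mul(Pow(Add(-1314, q), -1), Add(-16, Mul(2, q)))))
Add(-2490459, Function('L')(1503)) = Add(-2490459, Mul(4, Pow(Add(-1314, 1503), -1), Add(-661, 1503))) = Add(-2490459, Mul(4, Pow(189, -1), 842)) = Add(-2490459, Mul(4, Rational(1, 189), 842)) = Add(-2490459, Rational(3368, 189)) = Rational(-470693383, 189)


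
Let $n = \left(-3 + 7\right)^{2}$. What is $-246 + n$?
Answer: $-230$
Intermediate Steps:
$n = 16$ ($n = 4^{2} = 16$)
$-246 + n = -246 + 16 = -230$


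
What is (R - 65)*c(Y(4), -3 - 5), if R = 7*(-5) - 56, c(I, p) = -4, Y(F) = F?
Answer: 624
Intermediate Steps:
R = -91 (R = -35 - 56 = -91)
(R - 65)*c(Y(4), -3 - 5) = (-91 - 65)*(-4) = -156*(-4) = 624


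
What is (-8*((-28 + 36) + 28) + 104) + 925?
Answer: 741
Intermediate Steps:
(-8*((-28 + 36) + 28) + 104) + 925 = (-8*(8 + 28) + 104) + 925 = (-8*36 + 104) + 925 = (-288 + 104) + 925 = -184 + 925 = 741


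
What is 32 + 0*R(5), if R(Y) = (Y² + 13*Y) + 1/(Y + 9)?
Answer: 32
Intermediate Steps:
R(Y) = Y² + 1/(9 + Y) + 13*Y (R(Y) = (Y² + 13*Y) + 1/(9 + Y) = Y² + 1/(9 + Y) + 13*Y)
32 + 0*R(5) = 32 + 0*((1 + 5³ + 22*5² + 117*5)/(9 + 5)) = 32 + 0*((1 + 125 + 22*25 + 585)/14) = 32 + 0*((1 + 125 + 550 + 585)/14) = 32 + 0*((1/14)*1261) = 32 + 0*(1261/14) = 32 + 0 = 32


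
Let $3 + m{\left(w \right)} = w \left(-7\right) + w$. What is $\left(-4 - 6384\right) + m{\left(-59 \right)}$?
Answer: $-6037$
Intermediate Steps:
$m{\left(w \right)} = -3 - 6 w$ ($m{\left(w \right)} = -3 + \left(w \left(-7\right) + w\right) = -3 + \left(- 7 w + w\right) = -3 - 6 w$)
$\left(-4 - 6384\right) + m{\left(-59 \right)} = \left(-4 - 6384\right) - -351 = \left(-4 - 6384\right) + \left(-3 + 354\right) = -6388 + 351 = -6037$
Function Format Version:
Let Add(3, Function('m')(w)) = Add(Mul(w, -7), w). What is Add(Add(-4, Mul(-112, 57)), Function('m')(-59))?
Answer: -6037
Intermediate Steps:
Function('m')(w) = Add(-3, Mul(-6, w)) (Function('m')(w) = Add(-3, Add(Mul(w, -7), w)) = Add(-3, Add(Mul(-7, w), w)) = Add(-3, Mul(-6, w)))
Add(Add(-4, Mul(-112, 57)), Function('m')(-59)) = Add(Add(-4, Mul(-112, 57)), Add(-3, Mul(-6, -59))) = Add(Add(-4, -6384), Add(-3, 354)) = Add(-6388, 351) = -6037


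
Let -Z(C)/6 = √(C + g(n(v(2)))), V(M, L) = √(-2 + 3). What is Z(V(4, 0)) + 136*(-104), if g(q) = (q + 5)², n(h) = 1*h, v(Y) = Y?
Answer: -14144 - 30*√2 ≈ -14186.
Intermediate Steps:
n(h) = h
V(M, L) = 1 (V(M, L) = √1 = 1)
g(q) = (5 + q)²
Z(C) = -6*√(49 + C) (Z(C) = -6*√(C + (5 + 2)²) = -6*√(C + 7²) = -6*√(C + 49) = -6*√(49 + C))
Z(V(4, 0)) + 136*(-104) = -6*√(49 + 1) + 136*(-104) = -30*√2 - 14144 = -14144 - 30*√2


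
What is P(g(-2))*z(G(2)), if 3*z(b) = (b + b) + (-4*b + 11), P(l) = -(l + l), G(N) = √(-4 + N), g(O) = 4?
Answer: -88/3 + 16*I*√2/3 ≈ -29.333 + 7.5425*I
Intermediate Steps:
P(l) = -2*l
z(b) = 11/3 - 2*b/3 (z(b) = ((b + b) + (-4*b + 11))/3 = (2*b + (11 - 4*b))/3 = (11 - 2*b)/3 = 11/3 - 2*b/3)
P(g(-2))*z(G(2)) = (-2*4)*(11/3 - 2*√(-4 + 2)/3) = -8*(11/3 - 2*I*√2/3) = -88/3 + 16*I*√2/3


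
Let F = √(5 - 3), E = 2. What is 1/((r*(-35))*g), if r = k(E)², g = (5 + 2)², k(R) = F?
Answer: -1/3430 ≈ -0.00029154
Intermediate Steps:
F = √2 ≈ 1.4142
k(R) = √2
g = 49 (g = 7² = 49)
r = 2 (r = (√2)² = 2)
1/((r*(-35))*g) = 1/((2*(-35))*49) = 1/(-70*49) = 1/(-3430) = -1/3430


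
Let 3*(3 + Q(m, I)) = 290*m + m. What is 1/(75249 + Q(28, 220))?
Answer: 1/77962 ≈ 1.2827e-5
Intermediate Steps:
Q(m, I) = -3 + 97*m (Q(m, I) = -3 + (290*m + m)/3 = -3 + (291*m)/3 = -3 + 97*m)
1/(75249 + Q(28, 220)) = 1/(75249 + (-3 + 97*28)) = 1/(75249 + (-3 + 2716)) = 1/(75249 + 2713) = 1/77962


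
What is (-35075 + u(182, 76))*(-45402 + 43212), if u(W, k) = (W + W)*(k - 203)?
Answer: 178053570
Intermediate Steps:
u(W, k) = 2*W*(-203 + k) (u(W, k) = (2*W)*(-203 + k) = 2*W*(-203 + k))
(-35075 + u(182, 76))*(-45402 + 43212) = (-35075 + 2*182*(-203 + 76))*(-45402 + 43212) = (-35075 + 2*182*(-127))*(-2190) = (-35075 - 46228)*(-2190) = -81303*(-2190) = 178053570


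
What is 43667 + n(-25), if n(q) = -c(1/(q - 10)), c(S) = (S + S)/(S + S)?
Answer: 43666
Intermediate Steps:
c(S) = 1 (c(S) = (2*S)/((2*S)) = (2*S)*(1/(2*S)) = 1)
n(q) = -1 (n(q) = -1*1 = -1)
43667 + n(-25) = 43667 - 1 = 43666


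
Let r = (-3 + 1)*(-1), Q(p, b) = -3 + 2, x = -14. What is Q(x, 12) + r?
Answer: 1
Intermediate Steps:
Q(p, b) = -1
r = 2 (r = -2*(-1) = 2)
Q(x, 12) + r = -1 + 2 = 1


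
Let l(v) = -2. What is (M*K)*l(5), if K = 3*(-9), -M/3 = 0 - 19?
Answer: 3078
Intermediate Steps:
M = 57 (M = -3*(0 - 19) = -3*(-19) = 57)
K = -27
(M*K)*l(5) = (57*(-27))*(-2) = -1539*(-2) = 3078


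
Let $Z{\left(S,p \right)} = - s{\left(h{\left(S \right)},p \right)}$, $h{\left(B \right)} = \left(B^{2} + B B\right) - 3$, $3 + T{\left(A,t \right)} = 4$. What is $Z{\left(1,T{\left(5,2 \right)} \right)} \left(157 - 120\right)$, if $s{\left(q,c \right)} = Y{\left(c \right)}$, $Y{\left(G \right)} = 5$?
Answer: $-185$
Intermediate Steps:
$T{\left(A,t \right)} = 1$ ($T{\left(A,t \right)} = -3 + 4 = 1$)
$h{\left(B \right)} = -3 + 2 B^{2}$ ($h{\left(B \right)} = \left(B^{2} + B^{2}\right) - 3 = 2 B^{2} - 3 = -3 + 2 B^{2}$)
$s{\left(q,c \right)} = 5$
$Z{\left(S,p \right)} = -5$ ($Z{\left(S,p \right)} = \left(-1\right) 5 = -5$)
$Z{\left(1,T{\left(5,2 \right)} \right)} \left(157 - 120\right) = - 5 \left(157 - 120\right) = \left(-5\right) 37 = -185$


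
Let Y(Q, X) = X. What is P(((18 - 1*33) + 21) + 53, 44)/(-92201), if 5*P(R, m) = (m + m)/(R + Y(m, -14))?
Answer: -88/20745225 ≈ -4.2419e-6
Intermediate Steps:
P(R, m) = 2*m/(5*(-14 + R)) (P(R, m) = ((m + m)/(R - 14))/5 = ((2*m)/(-14 + R))/5 = (2*m/(-14 + R))/5 = 2*m/(5*(-14 + R)))
P(((18 - 1*33) + 21) + 53, 44)/(-92201) = ((2/5)*44/(-14 + (((18 - 1*33) + 21) + 53)))/(-92201) = ((2/5)*44/(-14 + (((18 - 33) + 21) + 53)))*(-1/92201) = ((2/5)*44/(-14 + ((-15 + 21) + 53)))*(-1/92201) = ((2/5)*44/(-14 + (6 + 53)))*(-1/92201) = ((2/5)*44/(-14 + 59))*(-1/92201) = ((2/5)*44/45)*(-1/92201) = ((2/5)*44*(1/45))*(-1/92201) = (88/225)*(-1/92201) = -88/20745225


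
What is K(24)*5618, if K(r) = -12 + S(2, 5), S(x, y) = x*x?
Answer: -44944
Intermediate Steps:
S(x, y) = x²
K(r) = -8 (K(r) = -12 + 2² = -12 + 4 = -8)
K(24)*5618 = -8*5618 = -44944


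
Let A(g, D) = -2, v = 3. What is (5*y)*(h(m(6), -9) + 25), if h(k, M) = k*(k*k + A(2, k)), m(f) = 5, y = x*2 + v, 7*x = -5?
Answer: 1100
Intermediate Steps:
x = -5/7 (x = (⅐)*(-5) = -5/7 ≈ -0.71429)
y = 11/7 (y = -5/7*2 + 3 = -10/7 + 3 = 11/7 ≈ 1.5714)
h(k, M) = k*(-2 + k²) (h(k, M) = k*(k*k - 2) = k*(k² - 2) = k*(-2 + k²))
(5*y)*(h(m(6), -9) + 25) = (5*(11/7))*(5*(-2 + 5²) + 25) = 55*(5*(-2 + 25) + 25)/7 = 55*(5*23 + 25)/7 = 55*(115 + 25)/7 = (55/7)*140 = 1100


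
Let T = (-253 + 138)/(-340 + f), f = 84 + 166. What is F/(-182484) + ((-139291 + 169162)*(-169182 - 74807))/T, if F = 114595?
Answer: -23939622953770013/4197132 ≈ -5.7038e+9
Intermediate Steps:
f = 250
T = 23/18 (T = (-253 + 138)/(-340 + 250) = -115/(-90) = -1/90*(-115) = 23/18 ≈ 1.2778)
F/(-182484) + ((-139291 + 169162)*(-169182 - 74807))/T = 114595/(-182484) + ((-139291 + 169162)*(-169182 - 74807))/(23/18) = 114595*(-1/182484) + (29871*(-243989))*(18/23) = -114595/182484 - 7288195419*18/23 = -114595/182484 - 131187517542/23 = -23939622953770013/4197132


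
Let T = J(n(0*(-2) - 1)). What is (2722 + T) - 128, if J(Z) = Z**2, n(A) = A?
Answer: 2595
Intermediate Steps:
T = 1 (T = (0*(-2) - 1)**2 = (0 - 1)**2 = (-1)**2 = 1)
(2722 + T) - 128 = (2722 + 1) - 128 = 2723 - 128 = 2595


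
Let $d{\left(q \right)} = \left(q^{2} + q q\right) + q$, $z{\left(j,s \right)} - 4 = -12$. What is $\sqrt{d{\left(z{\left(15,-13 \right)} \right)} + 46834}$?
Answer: $\sqrt{46954} \approx 216.69$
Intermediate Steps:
$z{\left(j,s \right)} = -8$ ($z{\left(j,s \right)} = 4 - 12 = -8$)
$d{\left(q \right)} = q + 2 q^{2}$ ($d{\left(q \right)} = \left(q^{2} + q^{2}\right) + q = 2 q^{2} + q = q + 2 q^{2}$)
$\sqrt{d{\left(z{\left(15,-13 \right)} \right)} + 46834} = \sqrt{- 8 \left(1 + 2 \left(-8\right)\right) + 46834} = \sqrt{- 8 \left(1 - 16\right) + 46834} = \sqrt{\left(-8\right) \left(-15\right) + 46834} = \sqrt{120 + 46834} = \sqrt{46954}$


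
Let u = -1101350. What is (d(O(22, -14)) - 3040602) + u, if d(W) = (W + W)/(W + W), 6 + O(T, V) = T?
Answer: -4141951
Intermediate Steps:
O(T, V) = -6 + T
d(W) = 1 (d(W) = (2*W)/((2*W)) = (2*W)*(1/(2*W)) = 1)
(d(O(22, -14)) - 3040602) + u = (1 - 3040602) - 1101350 = -3040601 - 1101350 = -4141951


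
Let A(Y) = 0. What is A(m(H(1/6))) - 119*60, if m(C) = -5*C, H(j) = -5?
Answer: -7140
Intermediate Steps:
A(m(H(1/6))) - 119*60 = 0 - 119*60 = 0 - 7140 = -7140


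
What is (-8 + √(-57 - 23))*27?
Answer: -216 + 108*I*√5 ≈ -216.0 + 241.5*I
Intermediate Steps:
(-8 + √(-57 - 23))*27 = (-8 + √(-80))*27 = (-8 + 4*I*√5)*27 = -216 + 108*I*√5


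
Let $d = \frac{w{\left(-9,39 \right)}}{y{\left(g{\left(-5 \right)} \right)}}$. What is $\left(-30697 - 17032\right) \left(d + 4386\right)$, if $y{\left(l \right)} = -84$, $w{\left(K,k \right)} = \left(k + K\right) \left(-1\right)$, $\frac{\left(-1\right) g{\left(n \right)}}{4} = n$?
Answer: $- \frac{2930990161}{14} \approx -2.0936 \cdot 10^{8}$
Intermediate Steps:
$g{\left(n \right)} = - 4 n$
$w{\left(K,k \right)} = - K - k$ ($w{\left(K,k \right)} = \left(K + k\right) \left(-1\right) = - K - k$)
$d = \frac{5}{14}$ ($d = \frac{\left(-1\right) \left(-9\right) - 39}{-84} = \left(9 - 39\right) \left(- \frac{1}{84}\right) = \left(-30\right) \left(- \frac{1}{84}\right) = \frac{5}{14} \approx 0.35714$)
$\left(-30697 - 17032\right) \left(d + 4386\right) = \left(-30697 - 17032\right) \left(\frac{5}{14} + 4386\right) = \left(-30697 - 17032\right) \frac{61409}{14} = \left(-47729\right) \frac{61409}{14} = - \frac{2930990161}{14}$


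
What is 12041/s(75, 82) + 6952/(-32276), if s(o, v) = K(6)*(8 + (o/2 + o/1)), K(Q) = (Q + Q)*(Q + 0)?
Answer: 82079941/70006644 ≈ 1.1725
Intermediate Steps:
K(Q) = 2*Q² (K(Q) = (2*Q)*Q = 2*Q²)
s(o, v) = 576 + 108*o (s(o, v) = (2*6²)*(8 + (o/2 + o/1)) = (2*36)*(8 + (o*(½) + o*1)) = 72*(8 + (o/2 + o)) = 72*(8 + 3*o/2) = 576 + 108*o)
12041/s(75, 82) + 6952/(-32276) = 12041/(576 + 108*75) + 6952/(-32276) = 12041/(576 + 8100) + 6952*(-1/32276) = 12041/8676 - 1738/8069 = 82079941/70006644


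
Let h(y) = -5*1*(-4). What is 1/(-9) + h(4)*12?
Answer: 2159/9 ≈ 239.89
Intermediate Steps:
h(y) = 20 (h(y) = -5*(-4) = 20)
1/(-9) + h(4)*12 = 1/(-9) + 20*12 = -⅑ + 240 = 2159/9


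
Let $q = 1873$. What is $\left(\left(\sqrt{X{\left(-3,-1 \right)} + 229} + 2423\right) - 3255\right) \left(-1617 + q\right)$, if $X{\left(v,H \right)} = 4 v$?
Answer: $-212992 + 256 \sqrt{217} \approx -2.0922 \cdot 10^{5}$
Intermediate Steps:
$\left(\left(\sqrt{X{\left(-3,-1 \right)} + 229} + 2423\right) - 3255\right) \left(-1617 + q\right) = \left(\left(\sqrt{4 \left(-3\right) + 229} + 2423\right) - 3255\right) \left(-1617 + 1873\right) = \left(\left(\sqrt{-12 + 229} + 2423\right) - 3255\right) 256 = \left(\left(\sqrt{217} + 2423\right) - 3255\right) 256 = \left(\left(2423 + \sqrt{217}\right) - 3255\right) 256 = \left(-832 + \sqrt{217}\right) 256 = -212992 + 256 \sqrt{217}$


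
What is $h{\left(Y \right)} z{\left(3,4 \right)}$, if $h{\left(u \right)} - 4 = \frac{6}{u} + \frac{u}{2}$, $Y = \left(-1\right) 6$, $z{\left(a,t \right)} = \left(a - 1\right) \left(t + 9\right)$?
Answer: $0$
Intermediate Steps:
$z{\left(a,t \right)} = \left(-1 + a\right) \left(9 + t\right)$
$Y = -6$
$h{\left(u \right)} = 4 + \frac{u}{2} + \frac{6}{u}$ ($h{\left(u \right)} = 4 + \left(\frac{6}{u} + \frac{u}{2}\right) = 4 + \left(\frac{u}{2} + \frac{6}{u}\right) = 4 + \frac{u}{2} + \frac{6}{u}$)
$h{\left(Y \right)} z{\left(3,4 \right)} = \left(4 + \frac{1}{2} \left(-6\right) + \frac{6}{-6}\right) \left(-9 - 4 + 9 \cdot 3 + 3 \cdot 4\right) = \left(4 - 3 + 6 \left(- \frac{1}{6}\right)\right) \left(-9 - 4 + 27 + 12\right) = \left(4 - 3 - 1\right) 26 = 0 \cdot 26 = 0$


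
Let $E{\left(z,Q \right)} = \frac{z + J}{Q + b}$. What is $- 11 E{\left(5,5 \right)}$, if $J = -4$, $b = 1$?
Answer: $- \frac{11}{6} \approx -1.8333$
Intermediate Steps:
$E{\left(z,Q \right)} = \frac{-4 + z}{1 + Q}$ ($E{\left(z,Q \right)} = \frac{z - 4}{Q + 1} = \frac{-4 + z}{1 + Q}$)
$- 11 E{\left(5,5 \right)} = - 11 \frac{-4 + 5}{1 + 5} = - 11 \cdot \frac{1}{6} \cdot 1 = \left(-11\right) \frac{1}{6} = - \frac{11}{6}$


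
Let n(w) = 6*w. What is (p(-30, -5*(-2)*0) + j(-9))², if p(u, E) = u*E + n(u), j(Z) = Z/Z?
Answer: 32041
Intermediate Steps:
j(Z) = 1
p(u, E) = 6*u + E*u (p(u, E) = u*E + 6*u = E*u + 6*u = 6*u + E*u)
(p(-30, -5*(-2)*0) + j(-9))² = (-30*(6 - 5*(-2)*0) + 1)² = (-30*(6 + 10*0) + 1)² = (-30*(6 + 0) + 1)² = (-30*6 + 1)² = (-180 + 1)² = (-179)² = 32041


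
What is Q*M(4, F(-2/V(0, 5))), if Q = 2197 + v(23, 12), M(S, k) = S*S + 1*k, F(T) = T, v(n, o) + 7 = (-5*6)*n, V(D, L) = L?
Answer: 23400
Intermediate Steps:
v(n, o) = -7 - 30*n (v(n, o) = -7 + (-5*6)*n = -7 - 30*n)
M(S, k) = k + S² (M(S, k) = S² + k = k + S²)
Q = 1500 (Q = 2197 + (-7 - 30*23) = 2197 + (-7 - 690) = 2197 - 697 = 1500)
Q*M(4, F(-2/V(0, 5))) = 1500*(-2/5 + 4²) = 1500*(-2*⅕ + 16) = 1500*(-⅖ + 16) = 1500*(78/5) = 23400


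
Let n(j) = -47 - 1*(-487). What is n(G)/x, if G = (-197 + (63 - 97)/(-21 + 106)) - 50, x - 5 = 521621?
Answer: 220/260813 ≈ 0.00084352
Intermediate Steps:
x = 521626 (x = 5 + 521621 = 521626)
G = -1237/5 (G = (-197 - 34/85) - 50 = (-197 - 34*1/85) - 50 = (-197 - ⅖) - 50 = -987/5 - 50 = -1237/5 ≈ -247.40)
n(j) = 440 (n(j) = -47 + 487 = 440)
n(G)/x = 440/521626 = 440*(1/521626) = 220/260813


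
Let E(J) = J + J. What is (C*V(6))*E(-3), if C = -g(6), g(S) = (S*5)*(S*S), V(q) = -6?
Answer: -38880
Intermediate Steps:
E(J) = 2*J
g(S) = 5*S³ (g(S) = (5*S)*S² = 5*S³)
C = -1080 (C = -5*6³ = -5*216 = -1*1080 = -1080)
(C*V(6))*E(-3) = (-1080*(-6))*(2*(-3)) = 6480*(-6) = -38880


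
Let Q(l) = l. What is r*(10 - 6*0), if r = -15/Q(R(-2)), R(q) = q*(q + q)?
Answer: -75/4 ≈ -18.750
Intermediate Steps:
R(q) = 2*q² (R(q) = q*(2*q) = 2*q²)
r = -15/8 (r = -15/(2*(-2)²) = -15/(2*4) = -15/8 ≈ -1.8750)
r*(10 - 6*0) = -15*(10 - 6*0)/8 = -15*(10 + 0)/8 = -15/8*10 = -75/4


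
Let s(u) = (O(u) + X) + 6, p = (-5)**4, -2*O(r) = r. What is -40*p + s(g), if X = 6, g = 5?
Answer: -49981/2 ≈ -24991.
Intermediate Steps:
O(r) = -r/2
p = 625
s(u) = 12 - u/2 (s(u) = (-u/2 + 6) + 6 = (6 - u/2) + 6 = 12 - u/2)
-40*p + s(g) = -40*625 + (12 - 1/2*5) = -25000 + (12 - 5/2) = -25000 + 19/2 = -49981/2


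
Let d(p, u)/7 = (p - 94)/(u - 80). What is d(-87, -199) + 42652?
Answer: 11901175/279 ≈ 42657.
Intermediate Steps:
d(p, u) = 7*(-94 + p)/(-80 + u) (d(p, u) = 7*((p - 94)/(u - 80)) = 7*((-94 + p)/(-80 + u)) = 7*(-94 + p)/(-80 + u))
d(-87, -199) + 42652 = 7*(-94 - 87)/(-80 - 199) + 42652 = 7*(-181)/(-279) + 42652 = 7*(-1/279)*(-181) + 42652 = 1267/279 + 42652 = 11901175/279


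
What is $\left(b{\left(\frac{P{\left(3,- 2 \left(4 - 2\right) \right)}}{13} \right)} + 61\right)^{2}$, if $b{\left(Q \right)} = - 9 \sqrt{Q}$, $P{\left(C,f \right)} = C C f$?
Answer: $\frac{45457}{13} - \frac{6588 i \sqrt{13}}{13} \approx 3496.7 - 1827.2 i$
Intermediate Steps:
$P{\left(C,f \right)} = f C^{2}$ ($P{\left(C,f \right)} = C^{2} f = f C^{2}$)
$\left(b{\left(\frac{P{\left(3,- 2 \left(4 - 2\right) \right)}}{13} \right)} + 61\right)^{2} = \left(- 9 \sqrt{\frac{- 2 \left(4 - 2\right) 3^{2}}{13}} + 61\right)^{2} = \left(- 9 \sqrt{\left(-2\right) 2 \cdot 9 \cdot \frac{1}{13}} + 61\right)^{2} = \left(- 9 \sqrt{\left(-4\right) 9 \cdot \frac{1}{13}} + 61\right)^{2} = \left(- 9 \sqrt{\left(-36\right) \frac{1}{13}} + 61\right)^{2} = \left(- 9 \sqrt{- \frac{36}{13}} + 61\right)^{2} = \left(- 9 \frac{6 i \sqrt{13}}{13} + 61\right)^{2} = \left(- \frac{54 i \sqrt{13}}{13} + 61\right)^{2} = \left(61 - \frac{54 i \sqrt{13}}{13}\right)^{2}$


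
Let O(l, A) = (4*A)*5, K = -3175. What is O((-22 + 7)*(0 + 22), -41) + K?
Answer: -3995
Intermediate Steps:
O(l, A) = 20*A
O((-22 + 7)*(0 + 22), -41) + K = 20*(-41) - 3175 = -820 - 3175 = -3995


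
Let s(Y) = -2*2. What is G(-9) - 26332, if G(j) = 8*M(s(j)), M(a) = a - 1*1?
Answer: -26372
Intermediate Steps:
s(Y) = -4
M(a) = -1 + a (M(a) = a - 1 = -1 + a)
G(j) = -40 (G(j) = 8*(-1 - 4) = 8*(-5) = -40)
G(-9) - 26332 = -40 - 26332 = -26372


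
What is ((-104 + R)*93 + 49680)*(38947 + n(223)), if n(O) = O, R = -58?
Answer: 1355830380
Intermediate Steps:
((-104 + R)*93 + 49680)*(38947 + n(223)) = ((-104 - 58)*93 + 49680)*(38947 + 223) = (-162*93 + 49680)*39170 = (-15066 + 49680)*39170 = 34614*39170 = 1355830380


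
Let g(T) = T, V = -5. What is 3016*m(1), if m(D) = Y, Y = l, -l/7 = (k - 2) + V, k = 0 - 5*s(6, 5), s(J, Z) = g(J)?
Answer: 781144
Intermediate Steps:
s(J, Z) = J
k = -30 (k = 0 - 5*6 = 0 - 30 = -30)
l = 259 (l = -7*((-30 - 2) - 5) = -7*(-32 - 5) = -7*(-37) = 259)
Y = 259
m(D) = 259
3016*m(1) = 3016*259 = 781144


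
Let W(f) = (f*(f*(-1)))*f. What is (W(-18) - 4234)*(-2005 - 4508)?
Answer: -10407774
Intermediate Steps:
W(f) = -f³ (W(f) = (f*(-f))*f = (-f²)*f = -f³)
(W(-18) - 4234)*(-2005 - 4508) = (-1*(-18)³ - 4234)*(-2005 - 4508) = (-1*(-5832) - 4234)*(-6513) = (5832 - 4234)*(-6513) = 1598*(-6513) = -10407774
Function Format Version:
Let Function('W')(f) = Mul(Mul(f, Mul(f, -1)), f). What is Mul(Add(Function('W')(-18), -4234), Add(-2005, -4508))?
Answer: -10407774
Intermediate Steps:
Function('W')(f) = Mul(-1, Pow(f, 3)) (Function('W')(f) = Mul(Mul(f, Mul(-1, f)), f) = Mul(Mul(-1, Pow(f, 2)), f) = Mul(-1, Pow(f, 3)))
Mul(Add(Function('W')(-18), -4234), Add(-2005, -4508)) = Mul(Add(Mul(-1, Pow(-18, 3)), -4234), Add(-2005, -4508)) = Mul(Add(Mul(-1, -5832), -4234), -6513) = Mul(Add(5832, -4234), -6513) = Mul(1598, -6513) = -10407774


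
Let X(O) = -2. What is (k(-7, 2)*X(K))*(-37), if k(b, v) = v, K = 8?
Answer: 148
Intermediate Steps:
(k(-7, 2)*X(K))*(-37) = (2*(-2))*(-37) = -4*(-37) = 148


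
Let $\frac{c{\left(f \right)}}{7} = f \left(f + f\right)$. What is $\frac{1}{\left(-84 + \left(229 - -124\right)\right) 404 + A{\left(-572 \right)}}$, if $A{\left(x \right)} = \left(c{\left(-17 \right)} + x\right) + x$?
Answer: $\frac{1}{111578} \approx 8.9623 \cdot 10^{-6}$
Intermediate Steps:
$c{\left(f \right)} = 14 f^{2}$ ($c{\left(f \right)} = 7 f \left(f + f\right) = 7 f 2 f = 7 \cdot 2 f^{2} = 14 f^{2}$)
$A{\left(x \right)} = 4046 + 2 x$ ($A{\left(x \right)} = \left(14 \left(-17\right)^{2} + x\right) + x = \left(14 \cdot 289 + x\right) + x = \left(4046 + x\right) + x = 4046 + 2 x$)
$\frac{1}{\left(-84 + \left(229 - -124\right)\right) 404 + A{\left(-572 \right)}} = \frac{1}{\left(-84 + \left(229 - -124\right)\right) 404 + \left(4046 + 2 \left(-572\right)\right)} = \frac{1}{\left(-84 + \left(229 + 124\right)\right) 404 + \left(4046 - 1144\right)} = \frac{1}{\left(-84 + 353\right) 404 + 2902} = \frac{1}{269 \cdot 404 + 2902} = \frac{1}{108676 + 2902} = \frac{1}{111578}$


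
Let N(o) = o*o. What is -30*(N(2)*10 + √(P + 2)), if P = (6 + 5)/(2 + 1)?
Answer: -1200 - 10*√51 ≈ -1271.4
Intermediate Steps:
P = 11/3 ≈ 3.6667
N(o) = o²
-30*(N(2)*10 + √(P + 2)) = -30*(2²*10 + √(11/3 + 2)) = -30*(4*10 + √(17/3)) = -30*(40 + √51/3) = -1200 - 10*√51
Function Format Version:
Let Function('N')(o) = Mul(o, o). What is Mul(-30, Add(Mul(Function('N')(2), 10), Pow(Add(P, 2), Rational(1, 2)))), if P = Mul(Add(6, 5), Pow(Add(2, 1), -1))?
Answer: Add(-1200, Mul(-10, Pow(51, Rational(1, 2)))) ≈ -1271.4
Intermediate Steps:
P = Rational(11, 3) (P = Mul(11, Pow(3, -1)) = Mul(11, Rational(1, 3)) = Rational(11, 3) ≈ 3.6667)
Function('N')(o) = Pow(o, 2)
Mul(-30, Add(Mul(Function('N')(2), 10), Pow(Add(P, 2), Rational(1, 2)))) = Mul(-30, Add(Mul(Pow(2, 2), 10), Pow(Add(Rational(11, 3), 2), Rational(1, 2)))) = Mul(-30, Add(Mul(4, 10), Pow(Rational(17, 3), Rational(1, 2)))) = Mul(-30, Add(40, Mul(Rational(1, 3), Pow(51, Rational(1, 2))))) = Add(-1200, Mul(-10, Pow(51, Rational(1, 2))))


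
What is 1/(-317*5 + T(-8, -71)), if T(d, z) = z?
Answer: -1/1656 ≈ -0.00060386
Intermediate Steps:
1/(-317*5 + T(-8, -71)) = 1/(-317*5 - 71) = 1/(-1585 - 71) = 1/(-1656) = -1/1656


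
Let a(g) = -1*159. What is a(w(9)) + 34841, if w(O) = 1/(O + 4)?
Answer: 34682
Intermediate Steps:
w(O) = 1/(4 + O)
a(g) = -159
a(w(9)) + 34841 = -159 + 34841 = 34682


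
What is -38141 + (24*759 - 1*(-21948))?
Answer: 2023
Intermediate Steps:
-38141 + (24*759 - 1*(-21948)) = -38141 + (18216 + 21948) = -38141 + 40164 = 2023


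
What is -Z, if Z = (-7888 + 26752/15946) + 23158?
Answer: -121761086/7973 ≈ -15272.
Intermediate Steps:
Z = 121761086/7973 (Z = (-7888 + 26752*(1/15946)) + 23158 = (-7888 + 13376/7973) + 23158 = -62877648/7973 + 23158 = 121761086/7973 ≈ 15272.)
-Z = -1*121761086/7973 = -121761086/7973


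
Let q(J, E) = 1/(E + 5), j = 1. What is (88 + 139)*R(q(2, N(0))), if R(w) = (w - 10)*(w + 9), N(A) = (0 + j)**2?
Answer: -736615/36 ≈ -20462.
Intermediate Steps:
N(A) = 1 (N(A) = (0 + 1)**2 = 1**2 = 1)
q(J, E) = 1/(5 + E)
R(w) = (-10 + w)*(9 + w)
(88 + 139)*R(q(2, N(0))) = (88 + 139)*(-90 + (1/(5 + 1))**2 - 1/(5 + 1)) = 227*(-90 + (1/6)**2 - 1/6) = 227*(-90 + (1/6)**2 - 1*1/6) = 227*(-90 + 1/36 - 1/6) = 227*(-3245/36) = -736615/36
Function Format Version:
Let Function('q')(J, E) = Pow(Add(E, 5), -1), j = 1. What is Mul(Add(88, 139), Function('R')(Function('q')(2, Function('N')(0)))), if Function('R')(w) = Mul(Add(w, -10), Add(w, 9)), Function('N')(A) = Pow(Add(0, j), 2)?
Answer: Rational(-736615, 36) ≈ -20462.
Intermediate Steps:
Function('N')(A) = 1 (Function('N')(A) = Pow(Add(0, 1), 2) = Pow(1, 2) = 1)
Function('q')(J, E) = Pow(Add(5, E), -1)
Function('R')(w) = Mul(Add(-10, w), Add(9, w))
Mul(Add(88, 139), Function('R')(Function('q')(2, Function('N')(0)))) = Mul(Add(88, 139), Add(-90, Pow(Pow(Add(5, 1), -1), 2), Mul(-1, Pow(Add(5, 1), -1)))) = Mul(227, Add(-90, Pow(Pow(6, -1), 2), Mul(-1, Pow(6, -1)))) = Mul(227, Add(-90, Pow(Rational(1, 6), 2), Mul(-1, Rational(1, 6)))) = Mul(227, Add(-90, Rational(1, 36), Rational(-1, 6))) = Mul(227, Rational(-3245, 36)) = Rational(-736615, 36)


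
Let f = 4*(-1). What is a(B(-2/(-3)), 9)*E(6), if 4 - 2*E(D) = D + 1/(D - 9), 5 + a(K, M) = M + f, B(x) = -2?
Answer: 0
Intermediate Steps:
f = -4
a(K, M) = -9 + M (a(K, M) = -5 + (M - 4) = -5 + (-4 + M) = -9 + M)
E(D) = 2 - D/2 - 1/(2*(-9 + D)) (E(D) = 2 - (D + 1/(D - 9))/2 = 2 - (D + 1/(-9 + D))/2 = 2 + (-D/2 - 1/(2*(-9 + D))) = 2 - D/2 - 1/(2*(-9 + D)))
a(B(-2/(-3)), 9)*E(6) = (-9 + 9)*((-37 - 1*6² + 13*6)/(2*(-9 + 6))) = 0*((½)*(-37 - 1*36 + 78)/(-3)) = 0*((½)*(-⅓)*(-37 - 36 + 78)) = 0*((½)*(-⅓)*5) = 0*(-⅚) = 0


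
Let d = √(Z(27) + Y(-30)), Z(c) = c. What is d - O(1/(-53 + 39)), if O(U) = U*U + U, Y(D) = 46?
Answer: 13/196 + √73 ≈ 8.6103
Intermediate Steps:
O(U) = U + U² (O(U) = U² + U = U + U²)
d = √73 (d = √(27 + 46) = √73 ≈ 8.5440)
d - O(1/(-53 + 39)) = √73 - (1 + 1/(-53 + 39))/(-53 + 39) = √73 - (1 + 1/(-14))/(-14) = √73 - (-1)*(1 - 1/14)/14 = √73 - (-1)*13/(14*14) = √73 - 1*(-13/196) = √73 + 13/196 = 13/196 + √73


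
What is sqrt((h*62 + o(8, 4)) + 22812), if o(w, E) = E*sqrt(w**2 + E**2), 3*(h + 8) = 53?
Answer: sqrt(210702 + 144*sqrt(5))/3 ≈ 153.12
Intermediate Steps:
h = 29/3 (h = -8 + (1/3)*53 = -8 + 53/3 = 29/3 ≈ 9.6667)
o(w, E) = E*sqrt(E**2 + w**2)
sqrt((h*62 + o(8, 4)) + 22812) = sqrt(((29/3)*62 + 4*sqrt(4**2 + 8**2)) + 22812) = sqrt((1798/3 + 4*sqrt(16 + 64)) + 22812) = sqrt((1798/3 + 4*sqrt(80)) + 22812) = sqrt((1798/3 + 4*(4*sqrt(5))) + 22812) = sqrt((1798/3 + 16*sqrt(5)) + 22812) = sqrt(70234/3 + 16*sqrt(5))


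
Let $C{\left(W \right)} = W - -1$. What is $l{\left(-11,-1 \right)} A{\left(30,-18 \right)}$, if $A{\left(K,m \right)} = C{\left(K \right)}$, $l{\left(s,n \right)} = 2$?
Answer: $62$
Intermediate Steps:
$C{\left(W \right)} = 1 + W$ ($C{\left(W \right)} = W + 1 = 1 + W$)
$A{\left(K,m \right)} = 1 + K$
$l{\left(-11,-1 \right)} A{\left(30,-18 \right)} = 2 \left(1 + 30\right) = 2 \cdot 31 = 62$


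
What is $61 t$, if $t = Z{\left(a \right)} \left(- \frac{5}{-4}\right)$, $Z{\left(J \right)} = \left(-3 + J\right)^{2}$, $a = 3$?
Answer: $0$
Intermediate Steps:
$t = 0$ ($t = \left(-3 + 3\right)^{2} \left(- \frac{5}{-4}\right) = 0^{2} \left(\left(-5\right) \left(- \frac{1}{4}\right)\right) = 0 \cdot \frac{5}{4} = 0$)
$61 t = 61 \cdot 0 = 0$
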